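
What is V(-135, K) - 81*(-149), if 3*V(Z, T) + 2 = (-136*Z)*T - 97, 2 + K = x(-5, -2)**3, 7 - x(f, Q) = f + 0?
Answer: 10575156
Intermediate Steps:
x(f, Q) = 7 - f (x(f, Q) = 7 - (f + 0) = 7 - f)
K = 1726 (K = -2 + (7 - 1*(-5))**3 = -2 + (7 + 5)**3 = -2 + 12**3 = -2 + 1728 = 1726)
V(Z, T) = -33 - 136*T*Z/3 (V(Z, T) = -2/3 + ((-136*Z)*T - 97)/3 = -2/3 + (-136*T*Z - 97)/3 = -2/3 + (-97 - 136*T*Z)/3 = -2/3 + (-97/3 - 136*T*Z/3) = -33 - 136*T*Z/3)
V(-135, K) - 81*(-149) = (-33 - 136/3*1726*(-135)) - 81*(-149) = (-33 + 10563120) - 1*(-12069) = 10563087 + 12069 = 10575156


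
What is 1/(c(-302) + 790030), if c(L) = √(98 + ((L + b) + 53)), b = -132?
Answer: 790030/624147401183 - I*√283/624147401183 ≈ 1.2658e-6 - 2.6953e-11*I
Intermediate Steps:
c(L) = √(19 + L) (c(L) = √(98 + ((L - 132) + 53)) = √(98 + ((-132 + L) + 53)) = √(98 + (-79 + L)) = √(19 + L))
1/(c(-302) + 790030) = 1/(√(19 - 302) + 790030) = 1/(√(-283) + 790030) = 1/(I*√283 + 790030) = 1/(790030 + I*√283)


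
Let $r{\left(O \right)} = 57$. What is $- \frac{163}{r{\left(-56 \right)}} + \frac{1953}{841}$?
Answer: $- \frac{25762}{47937} \approx -0.53741$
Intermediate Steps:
$- \frac{163}{r{\left(-56 \right)}} + \frac{1953}{841} = - \frac{163}{57} + \frac{1953}{841} = - \frac{25762}{47937}$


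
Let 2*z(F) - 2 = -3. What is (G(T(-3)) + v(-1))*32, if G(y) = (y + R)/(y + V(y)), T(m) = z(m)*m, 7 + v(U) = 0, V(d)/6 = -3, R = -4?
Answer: -7232/33 ≈ -219.15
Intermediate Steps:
z(F) = -½ (z(F) = 1 + (½)*(-3) = 1 - 3/2 = -½)
V(d) = -18 (V(d) = 6*(-3) = -18)
v(U) = -7 (v(U) = -7 + 0 = -7)
T(m) = -m/2
G(y) = (-4 + y)/(-18 + y) (G(y) = (y - 4)/(y - 18) = (-4 + y)/(-18 + y))
(G(T(-3)) + v(-1))*32 = ((-4 - ½*(-3))/(-18 - ½*(-3)) - 7)*32 = ((-4 + 3/2)/(-18 + 3/2) - 7)*32 = (-5/2/(-33/2) - 7)*32 = (-2/33*(-5/2) - 7)*32 = (5/33 - 7)*32 = -226/33*32 = -7232/33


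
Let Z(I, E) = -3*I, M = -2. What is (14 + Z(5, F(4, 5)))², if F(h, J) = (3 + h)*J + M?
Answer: 1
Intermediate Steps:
F(h, J) = -2 + J*(3 + h) (F(h, J) = (3 + h)*J - 2 = J*(3 + h) - 2 = -2 + J*(3 + h))
(14 + Z(5, F(4, 5)))² = (14 - 3*5)² = (14 - 15)² = (-1)² = 1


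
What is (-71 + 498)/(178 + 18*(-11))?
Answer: -427/20 ≈ -21.350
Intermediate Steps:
(-71 + 498)/(178 + 18*(-11)) = 427/(178 - 198) = 427/(-20) = 427*(-1/20) = -427/20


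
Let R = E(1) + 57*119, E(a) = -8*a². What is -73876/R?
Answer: -73876/6775 ≈ -10.904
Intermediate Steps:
R = 6775 (R = -8*1² + 57*119 = -8*1 + 6783 = -8 + 6783 = 6775)
-73876/R = -73876/6775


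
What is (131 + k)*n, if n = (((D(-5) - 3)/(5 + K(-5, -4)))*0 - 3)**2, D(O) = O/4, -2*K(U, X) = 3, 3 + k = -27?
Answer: 909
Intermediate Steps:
k = -30 (k = -3 - 27 = -30)
K(U, X) = -3/2 (K(U, X) = -1/2*3 = -3/2)
D(O) = O/4 (D(O) = O*(1/4) = O/4)
n = 9 (n = ((((1/4)*(-5) - 3)/(5 - 3/2))*0 - 3)**2 = (((-5/4 - 3)/(7/2))*0 - 3)**2 = (-17/4*2/7*0 - 3)**2 = (-17/14*0 - 3)**2 = (0 - 3)**2 = (-3)**2 = 9)
(131 + k)*n = (131 - 30)*9 = 101*9 = 909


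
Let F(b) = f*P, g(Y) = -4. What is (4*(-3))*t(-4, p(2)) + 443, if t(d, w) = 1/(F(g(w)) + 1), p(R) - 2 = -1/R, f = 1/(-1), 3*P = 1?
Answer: 425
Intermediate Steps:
P = ⅓ (P = (⅓)*1 = ⅓ ≈ 0.33333)
f = -1
p(R) = 2 - 1/R
F(b) = -⅓ (F(b) = -1*⅓ = -⅓)
t(d, w) = 3/2 (t(d, w) = 1/(-⅓ + 1) = 1/(⅔) = 3/2)
(4*(-3))*t(-4, p(2)) + 443 = (4*(-3))*(3/2) + 443 = -12*3/2 + 443 = -18 + 443 = 425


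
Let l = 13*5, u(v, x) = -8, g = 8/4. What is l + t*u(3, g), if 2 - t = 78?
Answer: 673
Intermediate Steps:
g = 2 (g = 8*(¼) = 2)
t = -76 (t = 2 - 1*78 = 2 - 78 = -76)
l = 65
l + t*u(3, g) = 65 - 76*(-8) = 65 + 608 = 673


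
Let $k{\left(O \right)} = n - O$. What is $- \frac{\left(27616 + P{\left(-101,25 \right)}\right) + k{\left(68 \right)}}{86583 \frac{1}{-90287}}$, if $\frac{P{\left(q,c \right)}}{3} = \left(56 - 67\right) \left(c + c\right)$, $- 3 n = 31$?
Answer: $\frac{7011959281}{259749} \approx 26995.0$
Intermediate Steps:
$n = - \frac{31}{3}$ ($n = \left(- \frac{1}{3}\right) 31 = - \frac{31}{3} \approx -10.333$)
$k{\left(O \right)} = - \frac{31}{3} - O$
$P{\left(q,c \right)} = - 66 c$ ($P{\left(q,c \right)} = 3 \left(56 - 67\right) \left(c + c\right) = 3 \left(- 11 \cdot 2 c\right) = 3 \left(- 22 c\right) = - 66 c$)
$- \frac{\left(27616 + P{\left(-101,25 \right)}\right) + k{\left(68 \right)}}{86583 \frac{1}{-90287}} = - \frac{\left(27616 - 1650\right) - \frac{235}{3}}{86583 \frac{1}{-90287}} = - \frac{\left(27616 - 1650\right) - \frac{235}{3}}{86583 \left(- \frac{1}{90287}\right)} = - \frac{25966 - \frac{235}{3}}{- \frac{86583}{90287}} = - \frac{77663 \left(-90287\right)}{3 \cdot 86583} = \left(-1\right) \left(- \frac{7011959281}{259749}\right) = \frac{7011959281}{259749}$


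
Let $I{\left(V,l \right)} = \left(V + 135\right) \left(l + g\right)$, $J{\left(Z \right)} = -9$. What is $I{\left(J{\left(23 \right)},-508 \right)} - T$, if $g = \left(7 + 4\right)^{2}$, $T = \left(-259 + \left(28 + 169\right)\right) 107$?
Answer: $-42128$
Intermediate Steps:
$T = -6634$ ($T = \left(-259 + 197\right) 107 = \left(-62\right) 107 = -6634$)
$g = 121$ ($g = 11^{2} = 121$)
$I{\left(V,l \right)} = \left(121 + l\right) \left(135 + V\right)$ ($I{\left(V,l \right)} = \left(V + 135\right) \left(l + 121\right) = \left(135 + V\right) \left(121 + l\right) = \left(121 + l\right) \left(135 + V\right)$)
$I{\left(J{\left(23 \right)},-508 \right)} - T = \left(16335 + 121 \left(-9\right) + 135 \left(-508\right) - -4572\right) - -6634 = \left(16335 - 1089 - 68580 + 4572\right) + 6634 = -48762 + 6634 = -42128$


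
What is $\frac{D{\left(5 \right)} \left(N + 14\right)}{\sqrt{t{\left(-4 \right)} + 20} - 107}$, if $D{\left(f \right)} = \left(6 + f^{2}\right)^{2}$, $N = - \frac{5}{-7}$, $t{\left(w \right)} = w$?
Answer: $- \frac{961}{7} \approx -137.29$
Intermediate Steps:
$N = \frac{5}{7}$ ($N = \left(-5\right) \left(- \frac{1}{7}\right) = \frac{5}{7} \approx 0.71429$)
$\frac{D{\left(5 \right)} \left(N + 14\right)}{\sqrt{t{\left(-4 \right)} + 20} - 107} = \frac{\left(6 + 5^{2}\right)^{2} \left(\frac{5}{7} + 14\right)}{\sqrt{-4 + 20} - 107} = \frac{\left(6 + 25\right)^{2} \cdot \frac{103}{7}}{\sqrt{16} - 107} = \frac{31^{2} \cdot \frac{103}{7}}{4 - 107} = \frac{961 \cdot \frac{103}{7}}{-103} = \left(- \frac{1}{103}\right) \frac{98983}{7} = - \frac{961}{7}$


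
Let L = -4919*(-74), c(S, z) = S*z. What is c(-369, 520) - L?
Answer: -555886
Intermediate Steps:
L = 364006
c(-369, 520) - L = -369*520 - 1*364006 = -191880 - 364006 = -555886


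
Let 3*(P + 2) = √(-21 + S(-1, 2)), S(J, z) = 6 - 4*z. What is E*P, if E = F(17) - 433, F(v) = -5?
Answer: 876 - 146*I*√23 ≈ 876.0 - 700.19*I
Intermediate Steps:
P = -2 + I*√23/3 (P = -2 + √(-21 + (6 - 4*2))/3 = -2 + √(-21 + (6 - 8))/3 = -2 + √(-21 - 2)/3 = -2 + √(-23)/3 = -2 + (I*√23)/3 = -2 + I*√23/3 ≈ -2.0 + 1.5986*I)
E = -438 (E = -5 - 433 = -438)
E*P = -438*(-2 + I*√23/3) = 876 - 146*I*√23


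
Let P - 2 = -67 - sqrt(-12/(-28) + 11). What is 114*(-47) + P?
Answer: -5423 - 4*sqrt(35)/7 ≈ -5426.4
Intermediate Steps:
P = -65 - 4*sqrt(35)/7 (P = 2 + (-67 - sqrt(-12/(-28) + 11)) = 2 + (-67 - sqrt(-12*(-1/28) + 11)) = 2 + (-67 - sqrt(3/7 + 11)) = 2 + (-67 - sqrt(80/7)) = 2 + (-67 - 4*sqrt(35)/7) = -65 - 4*sqrt(35)/7 ≈ -68.381)
114*(-47) + P = 114*(-47) + (-65 - 4*sqrt(35)/7) = -5358 + (-65 - 4*sqrt(35)/7) = -5423 - 4*sqrt(35)/7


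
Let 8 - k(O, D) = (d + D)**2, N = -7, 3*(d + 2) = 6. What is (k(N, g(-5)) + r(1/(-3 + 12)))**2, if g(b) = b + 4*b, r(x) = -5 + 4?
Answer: 381924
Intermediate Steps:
d = 0 (d = -2 + (1/3)*6 = -2 + 2 = 0)
r(x) = -1
g(b) = 5*b
k(O, D) = 8 - D**2 (k(O, D) = 8 - (0 + D)**2 = 8 - D**2)
(k(N, g(-5)) + r(1/(-3 + 12)))**2 = ((8 - (5*(-5))**2) - 1)**2 = ((8 - 1*(-25)**2) - 1)**2 = ((8 - 1*625) - 1)**2 = ((8 - 625) - 1)**2 = (-617 - 1)**2 = (-618)**2 = 381924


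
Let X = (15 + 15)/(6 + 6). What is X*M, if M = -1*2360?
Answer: -5900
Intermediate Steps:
M = -2360
X = 5/2 (X = 30/12 = 30*(1/12) = 5/2 ≈ 2.5000)
X*M = (5/2)*(-2360) = -5900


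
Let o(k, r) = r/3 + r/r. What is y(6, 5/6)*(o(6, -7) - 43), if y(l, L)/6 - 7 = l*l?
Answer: -11438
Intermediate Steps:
o(k, r) = 1 + r/3 (o(k, r) = r*(1/3) + 1 = r/3 + 1 = 1 + r/3)
y(l, L) = 42 + 6*l**2 (y(l, L) = 42 + 6*(l*l) = 42 + 6*l**2)
y(6, 5/6)*(o(6, -7) - 43) = (42 + 6*6**2)*((1 + (1/3)*(-7)) - 43) = (42 + 6*36)*((1 - 7/3) - 43) = (42 + 216)*(-4/3 - 43) = 258*(-133/3) = -11438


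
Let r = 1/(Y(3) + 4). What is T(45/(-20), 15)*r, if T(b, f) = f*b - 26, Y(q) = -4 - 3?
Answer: 239/12 ≈ 19.917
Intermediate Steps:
Y(q) = -7
T(b, f) = -26 + b*f (T(b, f) = b*f - 26 = -26 + b*f)
r = -⅓ (r = 1/(-7 + 4) = 1/(-3) = -⅓ ≈ -0.33333)
T(45/(-20), 15)*r = (-26 + (45/(-20))*15)*(-⅓) = (-26 + (45*(-1/20))*15)*(-⅓) = (-26 - 9/4*15)*(-⅓) = (-26 - 135/4)*(-⅓) = -239/4*(-⅓) = 239/12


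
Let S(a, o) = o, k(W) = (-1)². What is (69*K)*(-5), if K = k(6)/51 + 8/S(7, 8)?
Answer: -5980/17 ≈ -351.76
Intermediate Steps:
k(W) = 1
K = 52/51 (K = 1/51 + 8/8 = 1*(1/51) + 8*(⅛) = 1/51 + 1 = 52/51 ≈ 1.0196)
(69*K)*(-5) = (69*(52/51))*(-5) = (1196/17)*(-5) = -5980/17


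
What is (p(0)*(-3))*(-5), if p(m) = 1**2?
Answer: 15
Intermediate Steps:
p(m) = 1
(p(0)*(-3))*(-5) = (1*(-3))*(-5) = -3*(-5) = 15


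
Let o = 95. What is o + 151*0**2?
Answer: 95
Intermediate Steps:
o + 151*0**2 = 95 + 151*0**2 = 95 + 151*0 = 95 + 0 = 95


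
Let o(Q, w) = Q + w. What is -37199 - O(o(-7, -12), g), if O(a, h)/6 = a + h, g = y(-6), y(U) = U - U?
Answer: -37085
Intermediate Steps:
y(U) = 0
g = 0
O(a, h) = 6*a + 6*h (O(a, h) = 6*(a + h) = 6*a + 6*h)
-37199 - O(o(-7, -12), g) = -37199 - (6*(-7 - 12) + 6*0) = -37199 - (6*(-19) + 0) = -37199 - (-114 + 0) = -37199 - 1*(-114) = -37199 + 114 = -37085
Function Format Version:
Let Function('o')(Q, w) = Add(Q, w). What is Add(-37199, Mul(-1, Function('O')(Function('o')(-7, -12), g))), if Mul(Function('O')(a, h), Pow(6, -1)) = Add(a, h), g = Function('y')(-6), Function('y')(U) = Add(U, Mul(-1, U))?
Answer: -37085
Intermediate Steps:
Function('y')(U) = 0
g = 0
Function('O')(a, h) = Add(Mul(6, a), Mul(6, h)) (Function('O')(a, h) = Mul(6, Add(a, h)) = Add(Mul(6, a), Mul(6, h)))
Add(-37199, Mul(-1, Function('O')(Function('o')(-7, -12), g))) = Add(-37199, Mul(-1, Add(Mul(6, Add(-7, -12)), Mul(6, 0)))) = Add(-37199, Mul(-1, Add(Mul(6, -19), 0))) = Add(-37199, Mul(-1, Add(-114, 0))) = Add(-37199, Mul(-1, -114)) = Add(-37199, 114) = -37085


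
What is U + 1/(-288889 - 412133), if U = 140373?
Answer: 98404561205/701022 ≈ 1.4037e+5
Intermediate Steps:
U + 1/(-288889 - 412133) = 140373 + 1/(-288889 - 412133) = 140373 + 1/(-701022) = 140373 - 1/701022 = 98404561205/701022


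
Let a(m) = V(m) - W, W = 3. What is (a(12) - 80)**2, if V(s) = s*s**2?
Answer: 2706025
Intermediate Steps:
V(s) = s**3
a(m) = -3 + m**3 (a(m) = m**3 - 1*3 = m**3 - 3 = -3 + m**3)
(a(12) - 80)**2 = ((-3 + 12**3) - 80)**2 = ((-3 + 1728) - 80)**2 = (1725 - 80)**2 = 1645**2 = 2706025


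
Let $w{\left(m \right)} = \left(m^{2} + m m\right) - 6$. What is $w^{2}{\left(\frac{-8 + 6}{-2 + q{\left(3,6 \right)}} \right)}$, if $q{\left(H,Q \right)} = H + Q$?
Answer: $\frac{81796}{2401} \approx 34.067$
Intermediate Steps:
$w{\left(m \right)} = -6 + 2 m^{2}$ ($w{\left(m \right)} = \left(m^{2} + m^{2}\right) - 6 = 2 m^{2} - 6 = -6 + 2 m^{2}$)
$w^{2}{\left(\frac{-8 + 6}{-2 + q{\left(3,6 \right)}} \right)} = \left(-6 + 2 \left(\frac{-8 + 6}{-2 + \left(3 + 6\right)}\right)^{2}\right)^{2} = \left(-6 + 2 \left(- \frac{2}{-2 + 9}\right)^{2}\right)^{2} = \left(-6 + 2 \left(- \frac{2}{7}\right)^{2}\right)^{2} = \left(-6 + 2 \cdot \frac{4}{49}\right)^{2} = \left(-6 + \frac{8}{49}\right)^{2} = \left(- \frac{286}{49}\right)^{2} = \frac{81796}{2401}$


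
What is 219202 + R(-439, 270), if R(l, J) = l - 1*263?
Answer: 218500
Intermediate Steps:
R(l, J) = -263 + l (R(l, J) = l - 263 = -263 + l)
219202 + R(-439, 270) = 219202 + (-263 - 439) = 219202 - 702 = 218500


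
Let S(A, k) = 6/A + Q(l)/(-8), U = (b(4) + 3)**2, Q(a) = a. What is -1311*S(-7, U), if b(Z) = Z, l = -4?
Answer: 6555/14 ≈ 468.21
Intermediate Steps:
U = 49 (U = (4 + 3)**2 = 7**2 = 49)
S(A, k) = 1/2 + 6/A (S(A, k) = 6/A - 4/(-8) = 6/A - 4*(-1/8) = 6/A + 1/2 = 1/2 + 6/A)
-1311*S(-7, U) = -1311*(12 - 7)/(2*(-7)) = -1311*(-1)*5/(2*7) = -1311*(-5/14) = 6555/14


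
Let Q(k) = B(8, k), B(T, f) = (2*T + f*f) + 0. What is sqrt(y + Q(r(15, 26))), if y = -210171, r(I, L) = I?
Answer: I*sqrt(209930) ≈ 458.18*I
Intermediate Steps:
B(T, f) = f**2 + 2*T (B(T, f) = (2*T + f**2) + 0 = (f**2 + 2*T) + 0 = f**2 + 2*T)
Q(k) = 16 + k**2 (Q(k) = k**2 + 2*8 = k**2 + 16 = 16 + k**2)
sqrt(y + Q(r(15, 26))) = sqrt(-210171 + (16 + 15**2)) = sqrt(-210171 + (16 + 225)) = sqrt(-210171 + 241) = sqrt(-209930) = I*sqrt(209930)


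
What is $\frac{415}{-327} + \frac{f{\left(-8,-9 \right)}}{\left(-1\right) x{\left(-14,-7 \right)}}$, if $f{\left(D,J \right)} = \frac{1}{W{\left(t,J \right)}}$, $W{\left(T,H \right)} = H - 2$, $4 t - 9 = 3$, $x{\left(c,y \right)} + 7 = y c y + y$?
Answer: $- \frac{3195827}{2517900} \approx -1.2692$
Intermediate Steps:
$x{\left(c,y \right)} = -7 + y + c y^{2}$ ($x{\left(c,y \right)} = -7 + \left(y c y + y\right) = -7 + \left(c y y + y\right) = -7 + \left(c y^{2} + y\right) = -7 + \left(y + c y^{2}\right) = -7 + y + c y^{2}$)
$t = 3$ ($t = \frac{9}{4} + \frac{1}{4} \cdot 3 = \frac{9}{4} + \frac{3}{4} = 3$)
$W{\left(T,H \right)} = -2 + H$ ($W{\left(T,H \right)} = H + \left(-2 + 0\right) = H - 2 = -2 + H$)
$f{\left(D,J \right)} = \frac{1}{-2 + J}$
$\frac{415}{-327} + \frac{f{\left(-8,-9 \right)}}{\left(-1\right) x{\left(-14,-7 \right)}} = \frac{415}{-327} + \frac{1}{\left(-2 - 9\right) \left(- (-7 - 7 - 14 \left(-7\right)^{2})\right)} = 415 \left(- \frac{1}{327}\right) + \frac{1}{\left(-11\right) \left(- (-7 - 7 - 686)\right)} = - \frac{415}{327} - \frac{1}{11 \left(- (-7 - 7 - 686)\right)} = - \frac{415}{327} - \frac{1}{11 \left(\left(-1\right) \left(-700\right)\right)} = - \frac{415}{327} - \frac{1}{11 \cdot 700} = - \frac{415}{327} - \frac{1}{7700} = - \frac{3195827}{2517900}$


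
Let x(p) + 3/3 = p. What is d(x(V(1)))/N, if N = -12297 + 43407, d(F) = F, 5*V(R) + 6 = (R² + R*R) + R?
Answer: -4/77775 ≈ -5.1430e-5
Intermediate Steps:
V(R) = -6/5 + R/5 + 2*R²/5 (V(R) = -6/5 + ((R² + R*R) + R)/5 = -6/5 + ((R² + R²) + R)/5 = -6/5 + (2*R² + R)/5 = -6/5 + (R + 2*R²)/5 = -6/5 + (R/5 + 2*R²/5) = -6/5 + R/5 + 2*R²/5)
x(p) = -1 + p
N = 31110
d(x(V(1)))/N = (-1 + (-6/5 + (⅕)*1 + (⅖)*1²))/31110 = (-1 + (-6/5 + ⅕ + (⅖)*1))*(1/31110) = (-1 + (-6/5 + ⅕ + ⅖))*(1/31110) = (-1 - ⅗)*(1/31110) = -8/5*1/31110 = -4/77775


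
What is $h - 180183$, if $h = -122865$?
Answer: $-303048$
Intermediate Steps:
$h - 180183 = -122865 - 180183 = -303048$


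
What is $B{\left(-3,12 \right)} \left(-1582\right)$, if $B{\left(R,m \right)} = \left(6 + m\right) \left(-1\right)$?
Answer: $28476$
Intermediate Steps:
$B{\left(R,m \right)} = -6 - m$
$B{\left(-3,12 \right)} \left(-1582\right) = \left(-6 - 12\right) \left(-1582\right) = \left(-18\right) \left(-1582\right) = 28476$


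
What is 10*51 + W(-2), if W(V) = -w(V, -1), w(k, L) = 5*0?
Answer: 510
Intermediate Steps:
w(k, L) = 0
W(V) = 0 (W(V) = -1*0 = 0)
10*51 + W(-2) = 10*51 + 0 = 510 + 0 = 510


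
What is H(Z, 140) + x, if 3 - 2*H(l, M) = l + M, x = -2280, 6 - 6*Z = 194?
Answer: -13997/6 ≈ -2332.8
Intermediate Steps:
Z = -94/3 (Z = 1 - ⅙*194 = 1 - 97/3 = -94/3 ≈ -31.333)
H(l, M) = 3/2 - M/2 - l/2 (H(l, M) = 3/2 - (l + M)/2 = 3/2 - (M + l)/2 = 3/2 + (-M/2 - l/2) = 3/2 - M/2 - l/2)
H(Z, 140) + x = (3/2 - ½*140 - ½*(-94/3)) - 2280 = (3/2 - 70 + 47/3) - 2280 = -317/6 - 2280 = -13997/6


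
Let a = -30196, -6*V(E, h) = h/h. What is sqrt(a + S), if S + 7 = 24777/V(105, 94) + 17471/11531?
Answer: 2*I*sqrt(5945599356541)/11531 ≈ 422.92*I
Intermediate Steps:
V(E, h) = -1/6 (V(E, h) = -h/(6*h) = -1/6*1 = -1/6)
S = -1714284768/11531 (S = -7 + (24777/(-1/6) + 17471/11531) = -7 + (24777*(-6) + 17471*(1/11531)) = -7 + (-148662 + 17471/11531) = -7 - 1714204051/11531 = -1714284768/11531 ≈ -1.4867e+5)
sqrt(a + S) = sqrt(-30196 - 1714284768/11531) = sqrt(-2062474844/11531) = 2*I*sqrt(5945599356541)/11531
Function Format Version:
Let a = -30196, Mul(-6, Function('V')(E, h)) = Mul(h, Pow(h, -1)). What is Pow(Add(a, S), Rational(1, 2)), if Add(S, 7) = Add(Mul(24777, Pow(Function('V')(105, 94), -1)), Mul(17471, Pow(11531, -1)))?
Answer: Mul(Rational(2, 11531), I, Pow(5945599356541, Rational(1, 2))) ≈ Mul(422.92, I)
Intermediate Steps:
Function('V')(E, h) = Rational(-1, 6) (Function('V')(E, h) = Mul(Rational(-1, 6), Mul(h, Pow(h, -1))) = Mul(Rational(-1, 6), 1) = Rational(-1, 6))
S = Rational(-1714284768, 11531) (S = Add(-7, Add(Mul(24777, Pow(Rational(-1, 6), -1)), Mul(17471, Pow(11531, -1)))) = Add(-7, Add(Mul(24777, -6), Mul(17471, Rational(1, 11531)))) = Add(-7, Add(-148662, Rational(17471, 11531))) = Add(-7, Rational(-1714204051, 11531)) = Rational(-1714284768, 11531) ≈ -1.4867e+5)
Pow(Add(a, S), Rational(1, 2)) = Pow(Add(-30196, Rational(-1714284768, 11531)), Rational(1, 2)) = Pow(Rational(-2062474844, 11531), Rational(1, 2)) = Mul(Rational(2, 11531), I, Pow(5945599356541, Rational(1, 2)))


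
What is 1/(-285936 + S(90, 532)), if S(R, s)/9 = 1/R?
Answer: -10/2859359 ≈ -3.4973e-6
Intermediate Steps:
S(R, s) = 9/R
1/(-285936 + S(90, 532)) = 1/(-285936 + 9/90) = 1/(-285936 + 9*(1/90)) = 1/(-285936 + 1/10) = 1/(-2859359/10) = -10/2859359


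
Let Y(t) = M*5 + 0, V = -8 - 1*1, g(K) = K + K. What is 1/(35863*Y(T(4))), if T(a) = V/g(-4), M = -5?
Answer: -1/896575 ≈ -1.1154e-6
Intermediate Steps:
g(K) = 2*K
V = -9 (V = -8 - 1 = -9)
T(a) = 9/8 (T(a) = -9/(2*(-4)) = -9/(-8) = -9*(-1/8) = 9/8)
Y(t) = -25 (Y(t) = -5*5 + 0 = -25 + 0 = -25)
1/(35863*Y(T(4))) = 1/(35863*(-25)) = (1/35863)*(-1/25) = -1/896575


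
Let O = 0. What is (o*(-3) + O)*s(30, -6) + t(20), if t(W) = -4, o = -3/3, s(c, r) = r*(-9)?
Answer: 158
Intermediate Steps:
s(c, r) = -9*r
o = -1 (o = -3*1/3 = -1)
(o*(-3) + O)*s(30, -6) + t(20) = (-1*(-3) + 0)*(-9*(-6)) - 4 = (3 + 0)*54 - 4 = 3*54 - 4 = 162 - 4 = 158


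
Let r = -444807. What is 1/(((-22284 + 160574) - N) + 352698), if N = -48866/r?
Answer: 444807/218394850450 ≈ 2.0367e-6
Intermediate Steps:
N = 48866/444807 (N = -48866/(-444807) = -48866*(-1/444807) = 48866/444807 ≈ 0.10986)
1/(((-22284 + 160574) - N) + 352698) = 1/(((-22284 + 160574) - 1*48866/444807) + 352698) = 1/((138290 - 48866/444807) + 352698) = 1/(61512311164/444807 + 352698) = 1/(218394850450/444807) = 444807/218394850450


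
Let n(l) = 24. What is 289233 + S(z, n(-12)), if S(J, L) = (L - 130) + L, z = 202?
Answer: 289151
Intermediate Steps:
S(J, L) = -130 + 2*L (S(J, L) = (-130 + L) + L = -130 + 2*L)
289233 + S(z, n(-12)) = 289233 + (-130 + 2*24) = 289233 + (-130 + 48) = 289233 - 82 = 289151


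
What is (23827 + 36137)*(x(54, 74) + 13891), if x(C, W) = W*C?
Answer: 1072576068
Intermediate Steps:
x(C, W) = C*W
(23827 + 36137)*(x(54, 74) + 13891) = (23827 + 36137)*(54*74 + 13891) = 59964*(3996 + 13891) = 59964*17887 = 1072576068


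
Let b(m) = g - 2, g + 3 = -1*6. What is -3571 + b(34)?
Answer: -3582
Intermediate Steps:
g = -9 (g = -3 - 1*6 = -3 - 6 = -9)
b(m) = -11 (b(m) = -9 - 2 = -11)
-3571 + b(34) = -3571 - 11 = -3582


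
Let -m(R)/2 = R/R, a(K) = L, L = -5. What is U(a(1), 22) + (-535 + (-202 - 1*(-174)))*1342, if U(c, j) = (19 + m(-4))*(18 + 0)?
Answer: -755240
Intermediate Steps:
a(K) = -5
m(R) = -2 (m(R) = -2*R/R = -2*1 = -2)
U(c, j) = 306 (U(c, j) = (19 - 2)*(18 + 0) = 17*18 = 306)
U(a(1), 22) + (-535 + (-202 - 1*(-174)))*1342 = 306 + (-535 + (-202 - 1*(-174)))*1342 = 306 + (-535 + (-202 + 174))*1342 = 306 + (-535 - 28)*1342 = 306 - 563*1342 = 306 - 755546 = -755240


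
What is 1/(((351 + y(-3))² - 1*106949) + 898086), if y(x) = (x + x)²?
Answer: 1/940906 ≈ 1.0628e-6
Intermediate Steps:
y(x) = 4*x² (y(x) = (2*x)² = 4*x²)
1/(((351 + y(-3))² - 1*106949) + 898086) = 1/(((351 + 4*(-3)²)² - 1*106949) + 898086) = 1/(((351 + 4*9)² - 106949) + 898086) = 1/(((351 + 36)² - 106949) + 898086) = 1/((387² - 106949) + 898086) = 1/((149769 - 106949) + 898086) = 1/(42820 + 898086) = 1/940906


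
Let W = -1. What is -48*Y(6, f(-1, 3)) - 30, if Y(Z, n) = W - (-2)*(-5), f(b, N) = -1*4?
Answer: 498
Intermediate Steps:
f(b, N) = -4
Y(Z, n) = -11 (Y(Z, n) = -1 - (-2)*(-5) = -1 - 1*10 = -1 - 10 = -11)
-48*Y(6, f(-1, 3)) - 30 = -48*(-11) - 30 = 528 - 30 = 498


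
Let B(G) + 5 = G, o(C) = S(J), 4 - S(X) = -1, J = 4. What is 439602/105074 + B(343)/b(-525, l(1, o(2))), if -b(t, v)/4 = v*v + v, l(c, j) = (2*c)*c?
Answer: -6241141/630444 ≈ -9.8996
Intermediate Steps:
S(X) = 5 (S(X) = 4 - 1*(-1) = 4 + 1 = 5)
o(C) = 5
B(G) = -5 + G
l(c, j) = 2*c²
b(t, v) = -4*v - 4*v² (b(t, v) = -4*(v*v + v) = -4*(v² + v) = -4*(v + v²) = -4*v - 4*v²)
439602/105074 + B(343)/b(-525, l(1, o(2))) = 439602/105074 + (-5 + 343)/((-4*2*1²*(1 + 2*1²))) = 439602*(1/105074) + 338/((-4*2*1*(1 + 2*1))) = 219801/52537 + 338/((-4*2*(1 + 2))) = 219801/52537 + 338/((-4*2*3)) = 219801/52537 + 338/(-24) = 219801/52537 + 338*(-1/24) = 219801/52537 - 169/12 = -6241141/630444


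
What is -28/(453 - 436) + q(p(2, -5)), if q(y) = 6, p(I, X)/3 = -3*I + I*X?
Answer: 74/17 ≈ 4.3529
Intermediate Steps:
p(I, X) = -9*I + 3*I*X (p(I, X) = 3*(-3*I + I*X) = -9*I + 3*I*X)
-28/(453 - 436) + q(p(2, -5)) = -28/(453 - 436) + 6 = -28/17 + 6 = 74/17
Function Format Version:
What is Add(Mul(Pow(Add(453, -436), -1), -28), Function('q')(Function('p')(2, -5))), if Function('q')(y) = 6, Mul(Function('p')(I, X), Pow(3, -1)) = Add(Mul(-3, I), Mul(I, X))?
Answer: Rational(74, 17) ≈ 4.3529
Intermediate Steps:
Function('p')(I, X) = Add(Mul(-9, I), Mul(3, I, X)) (Function('p')(I, X) = Mul(3, Add(Mul(-3, I), Mul(I, X))) = Add(Mul(-9, I), Mul(3, I, X)))
Add(Mul(Pow(Add(453, -436), -1), -28), Function('q')(Function('p')(2, -5))) = Add(Mul(Pow(Add(453, -436), -1), -28), 6) = Add(Mul(Pow(17, -1), -28), 6) = Add(Mul(Rational(1, 17), -28), 6) = Add(Rational(-28, 17), 6) = Rational(74, 17)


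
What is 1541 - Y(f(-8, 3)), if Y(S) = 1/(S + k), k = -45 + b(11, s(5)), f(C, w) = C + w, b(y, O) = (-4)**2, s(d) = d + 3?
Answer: 52395/34 ≈ 1541.0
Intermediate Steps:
s(d) = 3 + d
b(y, O) = 16
k = -29 (k = -45 + 16 = -29)
Y(S) = 1/(-29 + S) (Y(S) = 1/(S - 29) = 1/(-29 + S))
1541 - Y(f(-8, 3)) = 1541 - 1/(-29 + (-8 + 3)) = 1541 - 1/(-29 - 5) = 1541 - 1/(-34) = 1541 - 1*(-1/34) = 1541 + 1/34 = 52395/34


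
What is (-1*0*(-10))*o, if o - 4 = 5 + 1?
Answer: 0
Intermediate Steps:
o = 10 (o = 4 + (5 + 1) = 4 + 6 = 10)
(-1*0*(-10))*o = (-1*0*(-10))*10 = (0*(-10))*10 = 0*10 = 0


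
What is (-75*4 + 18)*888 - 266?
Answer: -250682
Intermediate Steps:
(-75*4 + 18)*888 - 266 = (-15*20 + 18)*888 - 266 = (-300 + 18)*888 - 266 = -282*888 - 266 = -250416 - 266 = -250682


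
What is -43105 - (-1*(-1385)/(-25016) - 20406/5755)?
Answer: -6205182536229/143967080 ≈ -43101.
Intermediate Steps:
-43105 - (-1*(-1385)/(-25016) - 20406/5755) = -43105 - (1385*(-1/25016) - 20406*1/5755) = -43105 - (-1385/25016 - 20406/5755) = -43105 - 1*(-518447171/143967080) = -43105 + 518447171/143967080 = -6205182536229/143967080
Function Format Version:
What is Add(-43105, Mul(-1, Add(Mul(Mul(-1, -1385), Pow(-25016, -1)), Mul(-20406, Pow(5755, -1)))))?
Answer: Rational(-6205182536229, 143967080) ≈ -43101.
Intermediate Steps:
Add(-43105, Mul(-1, Add(Mul(Mul(-1, -1385), Pow(-25016, -1)), Mul(-20406, Pow(5755, -1))))) = Add(-43105, Mul(-1, Add(Mul(1385, Rational(-1, 25016)), Mul(-20406, Rational(1, 5755))))) = Add(-43105, Mul(-1, Add(Rational(-1385, 25016), Rational(-20406, 5755)))) = Add(-43105, Mul(-1, Rational(-518447171, 143967080))) = Add(-43105, Rational(518447171, 143967080)) = Rational(-6205182536229, 143967080)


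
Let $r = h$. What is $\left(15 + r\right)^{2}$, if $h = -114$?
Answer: $9801$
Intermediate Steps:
$r = -114$
$\left(15 + r\right)^{2} = \left(15 - 114\right)^{2} = \left(-99\right)^{2} = 9801$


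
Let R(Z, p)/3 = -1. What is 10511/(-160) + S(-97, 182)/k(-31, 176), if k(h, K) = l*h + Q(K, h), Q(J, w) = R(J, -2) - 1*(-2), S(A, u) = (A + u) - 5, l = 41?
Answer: -1672849/25440 ≈ -65.757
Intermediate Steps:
R(Z, p) = -3 (R(Z, p) = 3*(-1) = -3)
S(A, u) = -5 + A + u
Q(J, w) = -1 (Q(J, w) = -3 - 1*(-2) = -3 + 2 = -1)
k(h, K) = -1 + 41*h (k(h, K) = 41*h - 1 = -1 + 41*h)
10511/(-160) + S(-97, 182)/k(-31, 176) = 10511/(-160) + (-5 - 97 + 182)/(-1 + 41*(-31)) = 10511*(-1/160) + 80/(-1 - 1271) = -10511/160 + 80/(-1272) = -10511/160 + 80*(-1/1272) = -10511/160 - 10/159 = -1672849/25440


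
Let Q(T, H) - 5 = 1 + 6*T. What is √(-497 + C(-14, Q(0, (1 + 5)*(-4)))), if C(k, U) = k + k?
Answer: 5*I*√21 ≈ 22.913*I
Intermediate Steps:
Q(T, H) = 6 + 6*T (Q(T, H) = 5 + (1 + 6*T) = 6 + 6*T)
C(k, U) = 2*k
√(-497 + C(-14, Q(0, (1 + 5)*(-4)))) = √(-497 + 2*(-14)) = √(-497 - 28) = √(-525) = 5*I*√21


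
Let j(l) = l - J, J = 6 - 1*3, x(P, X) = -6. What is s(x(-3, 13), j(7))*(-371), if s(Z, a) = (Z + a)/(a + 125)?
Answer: 742/129 ≈ 5.7519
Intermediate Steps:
J = 3 (J = 6 - 3 = 3)
j(l) = -3 + l (j(l) = l - 1*3 = l - 3 = -3 + l)
s(Z, a) = (Z + a)/(125 + a)
s(x(-3, 13), j(7))*(-371) = ((-6 + (-3 + 7))/(125 + (-3 + 7)))*(-371) = ((-6 + 4)/(125 + 4))*(-371) = (-2/129)*(-371) = ((1/129)*(-2))*(-371) = -2/129*(-371) = 742/129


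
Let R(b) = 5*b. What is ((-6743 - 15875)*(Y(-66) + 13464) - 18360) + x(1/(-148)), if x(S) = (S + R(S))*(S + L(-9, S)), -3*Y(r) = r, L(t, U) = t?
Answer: -3340849638017/10952 ≈ -3.0504e+8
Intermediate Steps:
Y(r) = -r/3
x(S) = 6*S*(-9 + S) (x(S) = (S + 5*S)*(S - 9) = (6*S)*(-9 + S) = 6*S*(-9 + S))
((-6743 - 15875)*(Y(-66) + 13464) - 18360) + x(1/(-148)) = ((-6743 - 15875)*(-1/3*(-66) + 13464) - 18360) + 6*(-9 + 1/(-148))/(-148) = (-22618*(22 + 13464) - 18360) + 6*(-1/148)*(-9 - 1/148) = (-22618*13486 - 18360) + 6*(-1/148)*(-1333/148) = (-305026348 - 18360) + 3999/10952 = -305044708 + 3999/10952 = -3340849638017/10952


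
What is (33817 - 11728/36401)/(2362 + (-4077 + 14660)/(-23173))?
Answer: 28525056680797/1992009889243 ≈ 14.320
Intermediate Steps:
(33817 - 11728/36401)/(2362 + (-4077 + 14660)/(-23173)) = (33817 - 11728*1/36401)/(2362 + 10583*(-1/23173)) = (33817 - 11728/36401)/(2362 - 10583/23173) = 1230960889/(36401*(54724043/23173)) = (1230960889/36401)*(23173/54724043) = 28525056680797/1992009889243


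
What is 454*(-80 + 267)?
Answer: 84898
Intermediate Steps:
454*(-80 + 267) = 454*187 = 84898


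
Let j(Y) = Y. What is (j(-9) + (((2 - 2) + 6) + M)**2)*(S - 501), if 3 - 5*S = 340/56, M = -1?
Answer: -280904/35 ≈ -8025.8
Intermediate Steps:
S = -43/70 (S = 3/5 - 68/56 = 3/5 - 1/5*85/14 = 3/5 - 17/14 = -43/70 ≈ -0.61429)
(j(-9) + (((2 - 2) + 6) + M)**2)*(S - 501) = (-9 + (((2 - 2) + 6) - 1)**2)*(-43/70 - 501) = (-9 + ((0 + 6) - 1)**2)*(-35113/70) = (-9 + (6 - 1)**2)*(-35113/70) = (-9 + 5**2)*(-35113/70) = (-9 + 25)*(-35113/70) = 16*(-35113/70) = -280904/35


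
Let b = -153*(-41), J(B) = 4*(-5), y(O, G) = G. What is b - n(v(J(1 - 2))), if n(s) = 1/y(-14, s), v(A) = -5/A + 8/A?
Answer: 18839/3 ≈ 6279.7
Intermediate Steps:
J(B) = -20
v(A) = 3/A
n(s) = 1/s
b = 6273
b - n(v(J(1 - 2))) = 6273 - 1/(3/(-20)) = 6273 - 1/(3*(-1/20)) = 6273 - 1/(-3/20) = 6273 - 1*(-20/3) = 6273 + 20/3 = 18839/3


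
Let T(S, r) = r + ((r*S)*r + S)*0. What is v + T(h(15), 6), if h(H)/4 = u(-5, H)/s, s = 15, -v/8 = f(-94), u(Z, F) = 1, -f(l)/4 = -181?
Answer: -5786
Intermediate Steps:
f(l) = 724 (f(l) = -4*(-181) = 724)
v = -5792 (v = -8*724 = -5792)
h(H) = 4/15 (h(H) = 4*(1/15) = 4/15)
T(S, r) = r (T(S, r) = r + ((S*r)*r + S)*0 = r + (S*r² + S)*0 = r + (S + S*r²)*0 = r + 0 = r)
v + T(h(15), 6) = -5792 + 6 = -5786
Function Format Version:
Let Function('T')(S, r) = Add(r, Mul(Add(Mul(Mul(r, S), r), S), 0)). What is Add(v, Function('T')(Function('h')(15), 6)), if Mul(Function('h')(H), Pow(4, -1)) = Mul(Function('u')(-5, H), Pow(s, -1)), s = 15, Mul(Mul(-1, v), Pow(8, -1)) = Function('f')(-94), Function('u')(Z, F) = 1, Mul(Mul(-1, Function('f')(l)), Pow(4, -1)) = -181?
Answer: -5786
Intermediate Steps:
Function('f')(l) = 724 (Function('f')(l) = Mul(-4, -181) = 724)
v = -5792 (v = Mul(-8, 724) = -5792)
Function('h')(H) = Rational(4, 15) (Function('h')(H) = Mul(4, Mul(1, Pow(15, -1))) = Mul(4, Mul(1, Rational(1, 15))) = Mul(4, Rational(1, 15)) = Rational(4, 15))
Function('T')(S, r) = r (Function('T')(S, r) = Add(r, Mul(Add(Mul(Mul(S, r), r), S), 0)) = Add(r, Mul(Add(Mul(S, Pow(r, 2)), S), 0)) = Add(r, Mul(Add(S, Mul(S, Pow(r, 2))), 0)) = Add(r, 0) = r)
Add(v, Function('T')(Function('h')(15), 6)) = Add(-5792, 6) = -5786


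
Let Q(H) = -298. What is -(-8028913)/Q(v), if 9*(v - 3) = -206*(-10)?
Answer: -8028913/298 ≈ -26943.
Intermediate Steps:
v = 2087/9 (v = 3 + (-206*(-10))/9 = 3 + (⅑)*2060 = 3 + 2060/9 = 2087/9 ≈ 231.89)
-(-8028913)/Q(v) = -(-8028913)/(-298) = -(-8028913)*(-1)/298 = -1*8028913/298 = -8028913/298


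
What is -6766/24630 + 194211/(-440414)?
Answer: -3881629027/5423698410 ≈ -0.71568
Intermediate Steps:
-6766/24630 + 194211/(-440414) = -6766*1/24630 + 194211*(-1/440414) = -3383/12315 - 194211/440414 = -3881629027/5423698410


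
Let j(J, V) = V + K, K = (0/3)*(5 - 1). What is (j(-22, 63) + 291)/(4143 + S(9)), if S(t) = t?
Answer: 59/692 ≈ 0.085260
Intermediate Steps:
K = 0 (K = (0*(⅓))*4 = 0*4 = 0)
j(J, V) = V (j(J, V) = V + 0 = V)
(j(-22, 63) + 291)/(4143 + S(9)) = (63 + 291)/(4143 + 9) = 354/4152 = 354*(1/4152) = 59/692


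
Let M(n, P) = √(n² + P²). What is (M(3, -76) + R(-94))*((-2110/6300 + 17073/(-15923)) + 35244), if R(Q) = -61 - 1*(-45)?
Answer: -2828285742536/5015745 + 353535717817*√5785/10031490 ≈ 2.1166e+6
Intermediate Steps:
M(n, P) = √(P² + n²)
R(Q) = -16 (R(Q) = -61 + 45 = -16)
(M(3, -76) + R(-94))*((-2110/6300 + 17073/(-15923)) + 35244) = (√((-76)² + 3²) - 16)*((-2110/6300 + 17073/(-15923)) + 35244) = (√(5776 + 9) - 16)*((-2110*1/6300 + 17073*(-1/15923)) + 35244) = (√5785 - 16)*((-211/630 - 17073/15923) + 35244) = (-16 + √5785)*(-14115743/10031490 + 35244) = (-16 + √5785)*(353535717817/10031490) = -2828285742536/5015745 + 353535717817*√5785/10031490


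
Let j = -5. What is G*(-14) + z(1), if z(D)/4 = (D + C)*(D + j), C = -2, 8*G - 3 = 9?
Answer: -5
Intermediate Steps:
G = 3/2 (G = 3/8 + (⅛)*9 = 3/8 + 9/8 = 3/2 ≈ 1.5000)
z(D) = 4*(-5 + D)*(-2 + D) (z(D) = 4*((D - 2)*(D - 5)) = 4*((-2 + D)*(-5 + D)) = 4*((-5 + D)*(-2 + D)) = 4*(-5 + D)*(-2 + D))
G*(-14) + z(1) = (3/2)*(-14) + (40 - 28*1 + 4*1²) = -21 + (40 - 28 + 4*1) = -21 + (40 - 28 + 4) = -21 + 16 = -5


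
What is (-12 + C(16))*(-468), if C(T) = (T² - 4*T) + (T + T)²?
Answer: -563472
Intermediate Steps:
C(T) = -4*T + 5*T² (C(T) = (T² - 4*T) + (2*T)² = (T² - 4*T) + 4*T² = -4*T + 5*T²)
(-12 + C(16))*(-468) = (-12 + 16*(-4 + 5*16))*(-468) = (-12 + 16*(-4 + 80))*(-468) = (-12 + 16*76)*(-468) = (-12 + 1216)*(-468) = 1204*(-468) = -563472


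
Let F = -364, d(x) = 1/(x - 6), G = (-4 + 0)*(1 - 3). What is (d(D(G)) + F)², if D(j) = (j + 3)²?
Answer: 1752175881/13225 ≈ 1.3249e+5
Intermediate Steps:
G = 8 (G = -4*(-2) = 8)
D(j) = (3 + j)²
d(x) = 1/(-6 + x)
(d(D(G)) + F)² = (1/(-6 + (3 + 8)²) - 364)² = (1/(-6 + 11²) - 364)² = (1/(-6 + 121) - 364)² = (1/115 - 364)² = (-41859/115)² = 1752175881/13225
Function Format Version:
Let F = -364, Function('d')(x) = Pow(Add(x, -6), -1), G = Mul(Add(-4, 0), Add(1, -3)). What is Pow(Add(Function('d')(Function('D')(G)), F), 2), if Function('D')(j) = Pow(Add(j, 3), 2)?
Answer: Rational(1752175881, 13225) ≈ 1.3249e+5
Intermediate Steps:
G = 8 (G = Mul(-4, -2) = 8)
Function('D')(j) = Pow(Add(3, j), 2)
Function('d')(x) = Pow(Add(-6, x), -1)
Pow(Add(Function('d')(Function('D')(G)), F), 2) = Pow(Add(Pow(Add(-6, Pow(Add(3, 8), 2)), -1), -364), 2) = Pow(Add(Pow(Add(-6, Pow(11, 2)), -1), -364), 2) = Pow(Add(Pow(Add(-6, 121), -1), -364), 2) = Pow(Add(Pow(115, -1), -364), 2) = Pow(Add(Rational(1, 115), -364), 2) = Pow(Rational(-41859, 115), 2) = Rational(1752175881, 13225)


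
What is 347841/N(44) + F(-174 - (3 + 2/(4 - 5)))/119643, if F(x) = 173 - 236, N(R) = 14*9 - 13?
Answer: 13872244548/4506553 ≈ 3078.2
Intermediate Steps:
N(R) = 113 (N(R) = 126 - 13 = 113)
F(x) = -63
347841/N(44) + F(-174 - (3 + 2/(4 - 5)))/119643 = 347841/113 - 63/119643 = 347841*(1/113) - 63*1/119643 = 347841/113 - 21/39881 = 13872244548/4506553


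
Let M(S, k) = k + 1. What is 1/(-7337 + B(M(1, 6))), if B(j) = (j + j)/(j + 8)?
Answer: -15/110041 ≈ -0.00013631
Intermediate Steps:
M(S, k) = 1 + k
B(j) = 2*j/(8 + j) (B(j) = (2*j)/(8 + j) = 2*j/(8 + j))
1/(-7337 + B(M(1, 6))) = 1/(-7337 + 2*(1 + 6)/(8 + (1 + 6))) = 1/(-7337 + 2*7/(8 + 7)) = 1/(-7337 + 2*7/15) = 1/(-7337 + 2*7*(1/15)) = 1/(-7337 + 14/15) = 1/(-110041/15) = -15/110041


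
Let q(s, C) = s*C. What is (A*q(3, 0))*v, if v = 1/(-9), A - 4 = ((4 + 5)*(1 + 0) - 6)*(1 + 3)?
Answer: 0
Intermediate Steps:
q(s, C) = C*s
A = 16 (A = 4 + ((4 + 5)*(1 + 0) - 6)*(1 + 3) = 4 + (9*1 - 6)*4 = 4 + (9 - 6)*4 = 4 + 3*4 = 4 + 12 = 16)
v = -1/9 ≈ -0.11111
(A*q(3, 0))*v = (16*(0*3))*(-1/9) = (16*0)*(-1/9) = 0*(-1/9) = 0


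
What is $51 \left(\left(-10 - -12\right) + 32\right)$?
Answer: $1734$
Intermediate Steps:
$51 \left(\left(-10 - -12\right) + 32\right) = 51 \left(\left(-10 + 12\right) + 32\right) = 51 \left(2 + 32\right) = 51 \cdot 34 = 1734$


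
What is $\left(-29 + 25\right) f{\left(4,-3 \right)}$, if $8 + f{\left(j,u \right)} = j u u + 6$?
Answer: $-136$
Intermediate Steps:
$f{\left(j,u \right)} = -2 + j u^{2}$ ($f{\left(j,u \right)} = -8 + \left(j u u + 6\right) = -8 + \left(j u^{2} + 6\right) = -8 + \left(6 + j u^{2}\right) = -2 + j u^{2}$)
$\left(-29 + 25\right) f{\left(4,-3 \right)} = \left(-29 + 25\right) \left(-2 + 4 \left(-3\right)^{2}\right) = - 4 \left(-2 + 4 \cdot 9\right) = - 4 \left(-2 + 36\right) = \left(-4\right) 34 = -136$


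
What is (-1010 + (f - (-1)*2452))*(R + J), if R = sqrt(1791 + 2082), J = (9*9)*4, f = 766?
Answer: 715392 + 2208*sqrt(3873) ≈ 8.5280e+5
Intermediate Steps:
J = 324 (J = 81*4 = 324)
R = sqrt(3873) ≈ 62.233
(-1010 + (f - (-1)*2452))*(R + J) = (-1010 + (766 - (-1)*2452))*(sqrt(3873) + 324) = (-1010 + (766 - 1*(-2452)))*(324 + sqrt(3873)) = (-1010 + (766 + 2452))*(324 + sqrt(3873)) = (-1010 + 3218)*(324 + sqrt(3873)) = 2208*(324 + sqrt(3873)) = 715392 + 2208*sqrt(3873)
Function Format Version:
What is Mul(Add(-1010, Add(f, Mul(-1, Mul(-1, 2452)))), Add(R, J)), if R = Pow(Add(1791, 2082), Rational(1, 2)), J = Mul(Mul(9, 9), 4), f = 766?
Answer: Add(715392, Mul(2208, Pow(3873, Rational(1, 2)))) ≈ 8.5280e+5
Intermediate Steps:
J = 324 (J = Mul(81, 4) = 324)
R = Pow(3873, Rational(1, 2)) ≈ 62.233
Mul(Add(-1010, Add(f, Mul(-1, Mul(-1, 2452)))), Add(R, J)) = Mul(Add(-1010, Add(766, Mul(-1, Mul(-1, 2452)))), Add(Pow(3873, Rational(1, 2)), 324)) = Mul(Add(-1010, Add(766, Mul(-1, -2452))), Add(324, Pow(3873, Rational(1, 2)))) = Mul(Add(-1010, Add(766, 2452)), Add(324, Pow(3873, Rational(1, 2)))) = Mul(Add(-1010, 3218), Add(324, Pow(3873, Rational(1, 2)))) = Mul(2208, Add(324, Pow(3873, Rational(1, 2)))) = Add(715392, Mul(2208, Pow(3873, Rational(1, 2))))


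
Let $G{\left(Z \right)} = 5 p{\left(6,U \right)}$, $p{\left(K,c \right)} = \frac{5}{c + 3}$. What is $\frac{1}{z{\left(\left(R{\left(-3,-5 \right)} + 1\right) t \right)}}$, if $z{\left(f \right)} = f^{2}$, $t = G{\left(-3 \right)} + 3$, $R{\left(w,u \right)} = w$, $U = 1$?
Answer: $\frac{4}{1369} \approx 0.0029218$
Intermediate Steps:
$p{\left(K,c \right)} = \frac{5}{3 + c}$
$G{\left(Z \right)} = \frac{25}{4}$ ($G{\left(Z \right)} = 5 \frac{5}{3 + 1} = 5 \cdot \frac{5}{4} = \frac{25}{4}$)
$t = \frac{37}{4}$ ($t = \frac{25}{4} + 3 = \frac{37}{4} \approx 9.25$)
$\frac{1}{z{\left(\left(R{\left(-3,-5 \right)} + 1\right) t \right)}} = \frac{1}{\left(\left(-3 + 1\right) \frac{37}{4}\right)^{2}} = \frac{1}{\left(\left(-2\right) \frac{37}{4}\right)^{2}} = \frac{1}{\left(- \frac{37}{2}\right)^{2}} = \frac{1}{\frac{1369}{4}} = \frac{4}{1369}$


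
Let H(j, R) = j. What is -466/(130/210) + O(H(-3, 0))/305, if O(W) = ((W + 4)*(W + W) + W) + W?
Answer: -2984886/3965 ≈ -752.81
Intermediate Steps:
O(W) = 2*W + 2*W*(4 + W) (O(W) = ((4 + W)*(2*W) + W) + W = (2*W*(4 + W) + W) + W = (W + 2*W*(4 + W)) + W = 2*W + 2*W*(4 + W))
-466/(130/210) + O(H(-3, 0))/305 = -466/(130/210) + (2*(-3)*(5 - 3))/305 = -466/(130*(1/210)) + (2*(-3)*2)*(1/305) = -466/13/21 - 12*1/305 = -466*21/13 - 12/305 = -9786/13 - 12/305 = -2984886/3965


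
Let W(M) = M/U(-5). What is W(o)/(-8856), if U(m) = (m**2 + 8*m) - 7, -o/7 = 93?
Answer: -217/64944 ≈ -0.0033413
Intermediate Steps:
o = -651 (o = -7*93 = -651)
U(m) = -7 + m**2 + 8*m
W(M) = -M/22 (W(M) = M/(-7 + (-5)**2 + 8*(-5)) = M/(-7 + 25 - 40) = M/(-22) = M*(-1/22) = -M/22)
W(o)/(-8856) = -1/22*(-651)/(-8856) = (651/22)*(-1/8856) = -217/64944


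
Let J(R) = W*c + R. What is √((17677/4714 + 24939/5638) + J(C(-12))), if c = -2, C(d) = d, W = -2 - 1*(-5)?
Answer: I*√433828715891033/6644383 ≈ 3.1348*I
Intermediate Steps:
W = 3 (W = -2 + 5 = 3)
J(R) = -6 + R (J(R) = 3*(-2) + R = -6 + R)
√((17677/4714 + 24939/5638) + J(C(-12))) = √((17677/4714 + 24939/5638) + (-6 - 12)) = √((17677*(1/4714) + 24939*(1/5638)) - 18) = √((17677/4714 + 24939/5638) - 18) = √(54306343/6644383 - 18) = √(-65292551/6644383) = I*√433828715891033/6644383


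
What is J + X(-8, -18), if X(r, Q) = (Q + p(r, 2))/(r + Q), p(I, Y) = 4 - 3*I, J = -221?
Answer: -2878/13 ≈ -221.38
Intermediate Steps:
X(r, Q) = (4 + Q - 3*r)/(Q + r) (X(r, Q) = (Q + (4 - 3*r))/(r + Q) = (4 + Q - 3*r)/(Q + r))
J + X(-8, -18) = -221 + (4 - 18 - 3*(-8))/(-18 - 8) = -221 + (4 - 18 + 24)/(-26) = -221 - 1/26*10 = -221 - 5/13 = -2878/13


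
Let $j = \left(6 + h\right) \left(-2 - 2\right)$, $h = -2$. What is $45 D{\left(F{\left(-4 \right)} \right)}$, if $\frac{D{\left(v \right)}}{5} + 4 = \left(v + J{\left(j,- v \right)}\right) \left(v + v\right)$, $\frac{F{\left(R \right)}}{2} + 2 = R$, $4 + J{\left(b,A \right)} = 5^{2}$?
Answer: $-49500$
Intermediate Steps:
$j = -16$ ($j = \left(6 - 2\right) \left(-2 - 2\right) = 4 \left(-4\right) = -16$)
$J{\left(b,A \right)} = 21$ ($J{\left(b,A \right)} = -4 + 5^{2} = -4 + 25 = 21$)
$F{\left(R \right)} = -4 + 2 R$
$D{\left(v \right)} = -20 + 10 v \left(21 + v\right)$ ($D{\left(v \right)} = -20 + 5 \left(v + 21\right) \left(v + v\right) = -20 + 5 \left(21 + v\right) 2 v = -20 + 5 \cdot 2 v \left(21 + v\right) = -20 + 10 v \left(21 + v\right)$)
$45 D{\left(F{\left(-4 \right)} \right)} = 45 \left(-20 + 10 \left(-4 + 2 \left(-4\right)\right)^{2} + 210 \left(-4 + 2 \left(-4\right)\right)\right) = 45 \left(-20 + 10 \left(-4 - 8\right)^{2} + 210 \left(-4 - 8\right)\right) = 45 \left(-20 + 10 \left(-12\right)^{2} + 210 \left(-12\right)\right) = 45 \left(-20 + 10 \cdot 144 - 2520\right) = 45 \left(-20 + 1440 - 2520\right) = 45 \left(-1100\right) = -49500$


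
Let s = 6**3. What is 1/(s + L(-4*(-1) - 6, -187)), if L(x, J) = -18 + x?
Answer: 1/196 ≈ 0.0051020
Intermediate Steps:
s = 216
1/(s + L(-4*(-1) - 6, -187)) = 1/(216 + (-18 + (-4*(-1) - 6))) = 1/(216 + (-18 + (4 - 6))) = 1/(216 + (-18 - 2)) = 1/(216 - 20) = 1/196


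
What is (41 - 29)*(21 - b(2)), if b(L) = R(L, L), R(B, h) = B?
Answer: 228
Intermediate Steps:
b(L) = L
(41 - 29)*(21 - b(2)) = (41 - 29)*(21 - 1*2) = 12*(21 - 2) = 12*19 = 228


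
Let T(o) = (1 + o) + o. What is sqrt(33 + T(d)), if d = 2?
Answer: sqrt(38) ≈ 6.1644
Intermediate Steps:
T(o) = 1 + 2*o
sqrt(33 + T(d)) = sqrt(33 + (1 + 2*2)) = sqrt(33 + (1 + 4)) = sqrt(33 + 5) = sqrt(38)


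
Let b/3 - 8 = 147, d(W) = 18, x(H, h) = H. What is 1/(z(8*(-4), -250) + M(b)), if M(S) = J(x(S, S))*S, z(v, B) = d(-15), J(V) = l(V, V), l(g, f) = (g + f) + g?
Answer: 1/648693 ≈ 1.5416e-6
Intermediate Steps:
l(g, f) = f + 2*g (l(g, f) = (f + g) + g = f + 2*g)
J(V) = 3*V (J(V) = V + 2*V = 3*V)
z(v, B) = 18
b = 465 (b = 24 + 3*147 = 24 + 441 = 465)
M(S) = 3*S**2 (M(S) = (3*S)*S = 3*S**2)
1/(z(8*(-4), -250) + M(b)) = 1/(18 + 3*465**2) = 1/(18 + 3*216225) = 1/(18 + 648675) = 1/648693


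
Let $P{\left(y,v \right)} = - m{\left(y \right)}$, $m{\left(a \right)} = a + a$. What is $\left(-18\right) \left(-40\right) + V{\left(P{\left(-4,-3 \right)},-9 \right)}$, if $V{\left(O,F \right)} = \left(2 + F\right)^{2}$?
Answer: $769$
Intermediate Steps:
$m{\left(a \right)} = 2 a$
$P{\left(y,v \right)} = - 2 y$
$\left(-18\right) \left(-40\right) + V{\left(P{\left(-4,-3 \right)},-9 \right)} = \left(-18\right) \left(-40\right) + \left(2 - 9\right)^{2} = 720 + \left(-7\right)^{2} = 720 + 49 = 769$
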